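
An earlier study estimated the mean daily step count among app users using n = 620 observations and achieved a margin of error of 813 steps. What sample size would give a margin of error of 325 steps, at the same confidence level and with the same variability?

Margin of error scales as 1/√n, so n₂ = n₁·(E₁/E₂)².
n₂ = 620 × (813/325)² = 620 × 6.258 = 3879.96
Round up: n₂ = 3880.

3880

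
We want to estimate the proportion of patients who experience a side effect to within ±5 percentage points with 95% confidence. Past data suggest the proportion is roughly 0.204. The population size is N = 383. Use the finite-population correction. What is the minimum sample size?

For a proportion with margin E = 0.05 at 95% confidence, z = 1.960.
n = p̂(1−p̂)(z/E)² = 0.204 × 0.796 × (1.960/0.05)² = 249.53 — call this n₀.
Finite-population correction with N = 383: n = n₀ / (1 + (n₀−1)/N) = 249.53 / 1.649 = 151.32
Round up: n = 152.

n = 152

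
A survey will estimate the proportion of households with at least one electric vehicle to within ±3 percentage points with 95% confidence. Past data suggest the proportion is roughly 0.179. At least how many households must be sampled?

628

For a proportion with margin E = 0.03 at 95% confidence, z = 1.960.
n = p̂(1−p̂)(z/E)² = 0.179 × 0.821 × (1.960/0.03)² = 627.29
Round up: n = 628.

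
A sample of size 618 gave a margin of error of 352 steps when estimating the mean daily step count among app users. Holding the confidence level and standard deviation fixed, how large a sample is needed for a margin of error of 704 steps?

155

Margin of error scales as 1/√n, so n₂ = n₁·(E₁/E₂)².
n₂ = 618 × (352/704)² = 618 × 0.25 = 154.50
Round up: n₂ = 155.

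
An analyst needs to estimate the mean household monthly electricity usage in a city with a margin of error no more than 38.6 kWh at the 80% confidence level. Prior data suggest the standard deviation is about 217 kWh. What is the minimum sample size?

For a mean, the margin of error is E = z·σ/√n, so n = (zσ/E)².
At 80% confidence, z = 1.282.
n = (1.282 × 217 / 38.6)² = 51.94
Round up: n = 52.

52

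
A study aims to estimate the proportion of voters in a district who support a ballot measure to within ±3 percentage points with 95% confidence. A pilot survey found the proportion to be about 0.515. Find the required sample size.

1067

For a proportion with margin E = 0.03 at 95% confidence, z = 1.960.
n = p̂(1−p̂)(z/E)² = 0.515 × 0.485 × (1.960/0.03)² = 1066.15
Round up: n = 1067.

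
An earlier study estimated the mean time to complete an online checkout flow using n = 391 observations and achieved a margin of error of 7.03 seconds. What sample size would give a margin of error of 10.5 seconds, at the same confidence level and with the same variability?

n = 176

Margin of error scales as 1/√n, so n₂ = n₁·(E₁/E₂)².
n₂ = 391 × (7.03/10.5)² = 391 × 0.4483 = 175.29
Round up: n₂ = 176.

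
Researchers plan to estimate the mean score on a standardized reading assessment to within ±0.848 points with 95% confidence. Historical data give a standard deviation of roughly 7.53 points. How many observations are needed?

303

For a mean, the margin of error is E = z·σ/√n, so n = (zσ/E)².
At 95% confidence, z = 1.960.
n = (1.960 × 7.53 / 0.848)² = 302.91
Round up: n = 303.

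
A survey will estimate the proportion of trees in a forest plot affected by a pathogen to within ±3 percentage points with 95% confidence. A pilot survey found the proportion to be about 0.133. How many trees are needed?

For a proportion with margin E = 0.03 at 95% confidence, z = 1.960.
n = p̂(1−p̂)(z/E)² = 0.133 × 0.867 × (1.960/0.03)² = 492.20
Round up: n = 493.

493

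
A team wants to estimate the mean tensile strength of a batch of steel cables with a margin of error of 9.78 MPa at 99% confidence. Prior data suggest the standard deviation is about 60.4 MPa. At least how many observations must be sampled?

254

For a mean, the margin of error is E = z·σ/√n, so n = (zσ/E)².
At 99% confidence, z = 2.576.
n = (2.576 × 60.4 / 9.78)² = 253.10
Round up: n = 254.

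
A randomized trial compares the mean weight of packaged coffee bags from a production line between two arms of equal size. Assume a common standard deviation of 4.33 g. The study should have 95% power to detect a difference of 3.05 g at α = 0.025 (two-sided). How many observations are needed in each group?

For two equal groups, n per group = 2·((z_{α/2} + z_β)·σ/δ)².
z_{α/2} = 2.241; z_β = 1.645 (power 95%).
n = 2 × (3.886 × 4.33 / 3.05)² = 2 × 30.44 = 60.88
Round up: n = 61 per group.

61 per group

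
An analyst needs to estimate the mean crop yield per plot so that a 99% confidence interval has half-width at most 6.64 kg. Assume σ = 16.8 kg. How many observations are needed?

n = 43

For a mean, the margin of error is E = z·σ/√n, so n = (zσ/E)².
At 99% confidence, z = 2.576.
n = (2.576 × 16.8 / 6.64)² = 42.48
Round up: n = 43.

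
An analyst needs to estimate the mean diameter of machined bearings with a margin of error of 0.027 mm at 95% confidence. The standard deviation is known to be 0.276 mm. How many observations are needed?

For a mean, the margin of error is E = z·σ/√n, so n = (zσ/E)².
At 95% confidence, z = 1.960.
n = (1.960 × 0.276 / 0.027)² = 401.42
Round up: n = 402.

402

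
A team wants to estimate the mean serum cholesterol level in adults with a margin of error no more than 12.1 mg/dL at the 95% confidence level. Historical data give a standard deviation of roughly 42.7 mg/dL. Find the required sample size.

For a mean, the margin of error is E = z·σ/√n, so n = (zσ/E)².
At 95% confidence, z = 1.960.
n = (1.960 × 42.7 / 12.1)² = 47.84
Round up: n = 48.

n = 48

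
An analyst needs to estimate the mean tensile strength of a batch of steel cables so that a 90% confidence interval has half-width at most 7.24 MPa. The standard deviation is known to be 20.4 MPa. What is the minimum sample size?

For a mean, the margin of error is E = z·σ/√n, so n = (zσ/E)².
At 90% confidence, z = 1.645.
n = (1.645 × 20.4 / 7.24)² = 21.48
Round up: n = 22.

22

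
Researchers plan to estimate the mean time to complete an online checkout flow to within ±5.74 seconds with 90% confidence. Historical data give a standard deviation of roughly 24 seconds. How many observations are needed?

48

For a mean, the margin of error is E = z·σ/√n, so n = (zσ/E)².
At 90% confidence, z = 1.645.
n = (1.645 × 24 / 5.74)² = 47.31
Round up: n = 48.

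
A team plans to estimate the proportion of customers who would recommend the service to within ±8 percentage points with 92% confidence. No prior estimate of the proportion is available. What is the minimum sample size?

120

For a proportion with margin E = 0.08 at 92% confidence, z = 1.751.
With no prior estimate, use p = 0.5, which maximizes p(1−p) at 0.25.
n = 0.25 × (z/E)² = 0.25 × (1.751/0.08)² = 119.77
Round up: n = 120.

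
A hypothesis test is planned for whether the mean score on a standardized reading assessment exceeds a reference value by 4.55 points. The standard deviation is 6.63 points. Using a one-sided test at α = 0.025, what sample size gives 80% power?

n = 17

For a one-sample z-test, n = ((z_α + z_β)·σ/δ)².
z_α = 1.960 (one-sided α = 0.025); z_β = 0.842 (power 80% → β = 0.2).
n = (2.802 × 6.63 / 4.55)² = 16.67
Round up: n = 17.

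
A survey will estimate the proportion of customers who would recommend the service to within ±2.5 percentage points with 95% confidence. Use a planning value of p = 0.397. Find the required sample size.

For a proportion with margin E = 0.025 at 95% confidence, z = 1.960.
n = p̂(1−p̂)(z/E)² = 0.397 × 0.603 × (1.960/0.025)² = 1471.43
Round up: n = 1472.

1472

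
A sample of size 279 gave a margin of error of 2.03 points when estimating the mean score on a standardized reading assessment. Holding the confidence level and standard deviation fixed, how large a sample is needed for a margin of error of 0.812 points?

Margin of error scales as 1/√n, so n₂ = n₁·(E₁/E₂)².
n₂ = 279 × (2.03/0.812)² = 279 × 6.25 = 1743.75
Round up: n₂ = 1744.

1744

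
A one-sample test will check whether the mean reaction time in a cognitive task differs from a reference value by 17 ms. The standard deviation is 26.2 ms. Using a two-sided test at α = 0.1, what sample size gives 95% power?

26

For a one-sample z-test, n = ((z_{α/2} + z_β)·σ/δ)².
z_{α/2} = 1.645 (two-sided α = 0.1); z_β = 1.645 (power 95% → β = 0.05).
n = (3.290 × 26.2 / 17)² = 25.71
Round up: n = 26.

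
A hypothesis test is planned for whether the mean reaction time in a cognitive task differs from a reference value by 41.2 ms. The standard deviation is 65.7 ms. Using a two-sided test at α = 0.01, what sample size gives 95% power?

For a one-sample z-test, n = ((z_{α/2} + z_β)·σ/δ)².
z_{α/2} = 2.576 (two-sided α = 0.01); z_β = 1.645 (power 95% → β = 0.05).
n = (4.221 × 65.7 / 41.2)² = 45.31
Round up: n = 46.

46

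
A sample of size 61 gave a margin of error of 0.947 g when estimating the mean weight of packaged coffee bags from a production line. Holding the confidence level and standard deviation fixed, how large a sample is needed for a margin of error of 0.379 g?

381

Margin of error scales as 1/√n, so n₂ = n₁·(E₁/E₂)².
n₂ = 61 × (0.947/0.379)² = 61 × 6.243 = 380.82
Round up: n₂ = 381.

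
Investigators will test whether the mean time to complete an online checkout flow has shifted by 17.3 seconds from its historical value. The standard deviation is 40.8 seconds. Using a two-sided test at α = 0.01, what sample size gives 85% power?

For a one-sample z-test, n = ((z_{α/2} + z_β)·σ/δ)².
z_{α/2} = 2.576 (two-sided α = 0.01); z_β = 1.036 (power 85% → β = 0.15).
n = (3.612 × 40.8 / 17.3)² = 72.56
Round up: n = 73.

73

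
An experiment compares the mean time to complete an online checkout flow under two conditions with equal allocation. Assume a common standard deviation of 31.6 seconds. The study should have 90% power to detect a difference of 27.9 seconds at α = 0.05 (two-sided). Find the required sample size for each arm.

27 per group

For two equal groups, n per group = 2·((z_{α/2} + z_β)·σ/δ)².
z_{α/2} = 1.960; z_β = 1.282 (power 90%).
n = 2 × (3.242 × 31.6 / 27.9)² = 2 × 13.48 = 26.96
Round up: n = 27 per group.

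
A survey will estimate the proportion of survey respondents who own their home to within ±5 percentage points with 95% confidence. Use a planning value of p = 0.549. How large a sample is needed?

381

For a proportion with margin E = 0.05 at 95% confidence, z = 1.960.
n = p̂(1−p̂)(z/E)² = 0.549 × 0.451 × (1.960/0.05)² = 380.47
Round up: n = 381.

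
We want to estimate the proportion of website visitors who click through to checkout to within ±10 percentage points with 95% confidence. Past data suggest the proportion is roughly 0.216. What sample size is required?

66

For a proportion with margin E = 0.1 at 95% confidence, z = 1.960.
n = p̂(1−p̂)(z/E)² = 0.216 × 0.784 × (1.960/0.1)² = 65.06
Round up: n = 66.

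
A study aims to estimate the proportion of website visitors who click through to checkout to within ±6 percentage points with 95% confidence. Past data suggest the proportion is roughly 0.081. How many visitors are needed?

For a proportion with margin E = 0.06 at 95% confidence, z = 1.960.
n = p̂(1−p̂)(z/E)² = 0.081 × 0.919 × (1.960/0.06)² = 79.43
Round up: n = 80.

80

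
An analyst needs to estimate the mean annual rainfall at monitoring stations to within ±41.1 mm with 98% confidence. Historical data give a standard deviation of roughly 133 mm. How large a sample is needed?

For a mean, the margin of error is E = z·σ/√n, so n = (zσ/E)².
At 98% confidence, z = 2.326.
n = (2.326 × 133 / 41.1)² = 56.66
Round up: n = 57.

n = 57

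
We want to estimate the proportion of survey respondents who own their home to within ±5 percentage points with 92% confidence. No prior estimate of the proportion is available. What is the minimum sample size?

For a proportion with margin E = 0.05 at 92% confidence, z = 1.751.
With no prior estimate, use p = 0.5, which maximizes p(1−p) at 0.25.
n = 0.25 × (z/E)² = 0.25 × (1.751/0.05)² = 306.60
Round up: n = 307.

307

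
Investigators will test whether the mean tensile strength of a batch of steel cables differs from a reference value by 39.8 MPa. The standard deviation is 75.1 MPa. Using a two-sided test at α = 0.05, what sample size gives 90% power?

38

For a one-sample z-test, n = ((z_{α/2} + z_β)·σ/δ)².
z_{α/2} = 1.960 (two-sided α = 0.05); z_β = 1.282 (power 90% → β = 0.1).
n = (3.242 × 75.1 / 39.8)² = 37.42
Round up: n = 38.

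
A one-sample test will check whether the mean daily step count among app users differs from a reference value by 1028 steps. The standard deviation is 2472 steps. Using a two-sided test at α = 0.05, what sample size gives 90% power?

For a one-sample z-test, n = ((z_{α/2} + z_β)·σ/δ)².
z_{α/2} = 1.960 (two-sided α = 0.05); z_β = 1.282 (power 90% → β = 0.1).
n = (3.242 × 2472 / 1028)² = 60.78
Round up: n = 61.

n = 61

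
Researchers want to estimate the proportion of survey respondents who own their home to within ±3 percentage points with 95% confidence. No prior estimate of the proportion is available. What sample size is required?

1068

For a proportion with margin E = 0.03 at 95% confidence, z = 1.960.
With no prior estimate, use p = 0.5, which maximizes p(1−p) at 0.25.
n = 0.25 × (z/E)² = 0.25 × (1.960/0.03)² = 1067.11
Round up: n = 1068.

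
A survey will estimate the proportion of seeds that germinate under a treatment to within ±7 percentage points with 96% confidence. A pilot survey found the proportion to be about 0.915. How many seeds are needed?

n = 67

For a proportion with margin E = 0.07 at 96% confidence, z = 2.054.
n = p̂(1−p̂)(z/E)² = 0.915 × 0.085 × (2.054/0.07)² = 66.96
Round up: n = 67.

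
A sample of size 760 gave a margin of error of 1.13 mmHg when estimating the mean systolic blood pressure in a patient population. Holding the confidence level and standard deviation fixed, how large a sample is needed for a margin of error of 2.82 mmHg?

123

Margin of error scales as 1/√n, so n₂ = n₁·(E₁/E₂)².
n₂ = 760 × (1.13/2.82)² = 760 × 0.1606 = 122.06
Round up: n₂ = 123.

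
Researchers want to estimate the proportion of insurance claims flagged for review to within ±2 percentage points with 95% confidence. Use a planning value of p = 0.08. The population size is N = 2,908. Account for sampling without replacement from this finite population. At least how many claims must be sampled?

For a proportion with margin E = 0.02 at 95% confidence, z = 1.960.
n = p̂(1−p̂)(z/E)² = 0.08 × 0.92 × (1.960/0.02)² = 706.85 — call this n₀.
Finite-population correction with N = 2,908: n = n₀ / (1 + (n₀−1)/N) = 706.85 / 1.243 = 568.66
Round up: n = 569.

569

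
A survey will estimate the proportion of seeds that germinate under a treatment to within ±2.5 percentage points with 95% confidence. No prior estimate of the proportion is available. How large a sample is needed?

For a proportion with margin E = 0.025 at 95% confidence, z = 1.960.
With no prior estimate, use p = 0.5, which maximizes p(1−p) at 0.25.
n = 0.25 × (z/E)² = 0.25 × (1.960/0.025)² = 1536.64
Round up: n = 1537.

1537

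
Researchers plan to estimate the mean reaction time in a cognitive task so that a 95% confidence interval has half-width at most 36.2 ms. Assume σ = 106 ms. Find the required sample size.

33

For a mean, the margin of error is E = z·σ/√n, so n = (zσ/E)².
At 95% confidence, z = 1.960.
n = (1.960 × 106 / 36.2)² = 32.94
Round up: n = 33.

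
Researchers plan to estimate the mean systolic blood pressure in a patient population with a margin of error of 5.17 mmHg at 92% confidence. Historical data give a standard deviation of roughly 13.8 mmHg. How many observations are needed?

22

For a mean, the margin of error is E = z·σ/√n, so n = (zσ/E)².
At 92% confidence, z = 1.751.
n = (1.751 × 13.8 / 5.17)² = 21.84
Round up: n = 22.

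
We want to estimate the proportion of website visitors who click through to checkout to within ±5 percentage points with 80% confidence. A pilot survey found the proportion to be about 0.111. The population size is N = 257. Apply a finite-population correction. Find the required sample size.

For a proportion with margin E = 0.05 at 80% confidence, z = 1.282.
n = p̂(1−p̂)(z/E)² = 0.111 × 0.889 × (1.282/0.05)² = 64.87 — call this n₀.
Finite-population correction with N = 257: n = n₀ / (1 + (n₀−1)/N) = 64.87 / 1.249 = 51.94
Round up: n = 52.

52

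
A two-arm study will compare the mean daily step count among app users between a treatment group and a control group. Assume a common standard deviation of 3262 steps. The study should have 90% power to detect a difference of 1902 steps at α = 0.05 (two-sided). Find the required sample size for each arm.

For two equal groups, n per group = 2·((z_{α/2} + z_β)·σ/δ)².
z_{α/2} = 1.960; z_β = 1.282 (power 90%).
n = 2 × (3.242 × 3262 / 1902)² = 2 × 30.92 = 61.84
Round up: n = 62 per group.

62 per group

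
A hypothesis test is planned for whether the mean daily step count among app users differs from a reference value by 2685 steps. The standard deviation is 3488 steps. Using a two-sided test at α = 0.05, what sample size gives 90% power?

For a one-sample z-test, n = ((z_{α/2} + z_β)·σ/δ)².
z_{α/2} = 1.960 (two-sided α = 0.05); z_β = 1.282 (power 90% → β = 0.1).
n = (3.242 × 3488 / 2685)² = 17.74
Round up: n = 18.

18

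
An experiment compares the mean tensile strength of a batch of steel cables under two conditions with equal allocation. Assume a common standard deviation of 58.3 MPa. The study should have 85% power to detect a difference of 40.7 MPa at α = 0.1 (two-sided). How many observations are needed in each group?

For two equal groups, n per group = 2·((z_{α/2} + z_β)·σ/δ)².
z_{α/2} = 1.645; z_β = 1.036 (power 85%).
n = 2 × (2.681 × 58.3 / 40.7)² = 2 × 14.75 = 29.50
Round up: n = 30 per group.

30 per group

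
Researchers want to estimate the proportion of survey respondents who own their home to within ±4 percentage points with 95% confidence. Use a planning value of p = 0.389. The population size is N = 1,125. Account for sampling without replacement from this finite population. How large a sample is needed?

For a proportion with margin E = 0.04 at 95% confidence, z = 1.960.
n = p̂(1−p̂)(z/E)² = 0.389 × 0.611 × (1.960/0.04)² = 570.67 — call this n₀.
Finite-population correction with N = 1,125: n = n₀ / (1 + (n₀−1)/N) = 570.67 / 1.506 = 378.93
Round up: n = 379.

n = 379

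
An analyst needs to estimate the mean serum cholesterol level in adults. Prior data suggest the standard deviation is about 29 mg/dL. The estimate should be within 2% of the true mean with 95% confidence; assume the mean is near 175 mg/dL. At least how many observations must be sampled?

For a mean, the margin of error is E = z·σ/√n, so n = (zσ/E)².
At 95% confidence, z = 1.960.
E = 2% of 175 = 3.5 mg/dL.
n = (1.960 × 29 / 3.5)² = 263.74
Round up: n = 264.

264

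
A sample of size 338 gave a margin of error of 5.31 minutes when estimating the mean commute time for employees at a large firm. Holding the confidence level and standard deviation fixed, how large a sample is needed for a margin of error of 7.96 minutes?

Margin of error scales as 1/√n, so n₂ = n₁·(E₁/E₂)².
n₂ = 338 × (5.31/7.96)² = 338 × 0.445 = 150.41
Round up: n₂ = 151.

n = 151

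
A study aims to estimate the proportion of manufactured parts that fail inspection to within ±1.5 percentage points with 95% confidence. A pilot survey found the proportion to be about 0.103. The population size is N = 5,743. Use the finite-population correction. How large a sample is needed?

1238

For a proportion with margin E = 0.015 at 95% confidence, z = 1.960.
n = p̂(1−p̂)(z/E)² = 0.103 × 0.897 × (1.960/0.015)² = 1577.46 — call this n₀.
Finite-population correction with N = 5,743: n = n₀ / (1 + (n₀−1)/N) = 1577.46 / 1.275 = 1237.22
Round up: n = 1238.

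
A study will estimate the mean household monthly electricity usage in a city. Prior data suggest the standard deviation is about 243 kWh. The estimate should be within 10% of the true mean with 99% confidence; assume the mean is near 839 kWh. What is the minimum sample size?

56

For a mean, the margin of error is E = z·σ/√n, so n = (zσ/E)².
At 99% confidence, z = 2.576.
E = 10% of 839 = 83.9 kWh.
n = (2.576 × 243 / 83.9)² = 55.66
Round up: n = 56.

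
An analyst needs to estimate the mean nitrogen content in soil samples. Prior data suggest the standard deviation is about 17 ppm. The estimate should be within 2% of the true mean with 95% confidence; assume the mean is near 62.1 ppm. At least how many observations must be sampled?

720

For a mean, the margin of error is E = z·σ/√n, so n = (zσ/E)².
At 95% confidence, z = 1.960.
E = 2% of 62.1 = 1.242 ppm.
n = (1.960 × 17 / 1.242)² = 719.73
Round up: n = 720.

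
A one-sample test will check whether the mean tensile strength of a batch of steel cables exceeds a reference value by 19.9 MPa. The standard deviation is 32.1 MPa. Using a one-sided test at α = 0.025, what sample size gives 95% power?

34

For a one-sample z-test, n = ((z_α + z_β)·σ/δ)².
z_α = 1.960 (one-sided α = 0.025); z_β = 1.645 (power 95% → β = 0.05).
n = (3.605 × 32.1 / 19.9)² = 33.82
Round up: n = 34.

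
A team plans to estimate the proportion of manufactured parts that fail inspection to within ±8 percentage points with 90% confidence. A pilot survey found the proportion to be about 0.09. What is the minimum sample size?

For a proportion with margin E = 0.08 at 90% confidence, z = 1.645.
n = p̂(1−p̂)(z/E)² = 0.09 × 0.91 × (1.645/0.08)² = 34.63
Round up: n = 35.

35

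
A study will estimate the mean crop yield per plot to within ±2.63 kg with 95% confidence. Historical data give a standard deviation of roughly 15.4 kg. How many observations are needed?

For a mean, the margin of error is E = z·σ/√n, so n = (zσ/E)².
At 95% confidence, z = 1.960.
n = (1.960 × 15.4 / 2.63)² = 131.72
Round up: n = 132.

132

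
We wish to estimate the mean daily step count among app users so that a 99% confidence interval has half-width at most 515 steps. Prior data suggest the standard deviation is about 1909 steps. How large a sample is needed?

92

For a mean, the margin of error is E = z·σ/√n, so n = (zσ/E)².
At 99% confidence, z = 2.576.
n = (2.576 × 1909 / 515)² = 91.18
Round up: n = 92.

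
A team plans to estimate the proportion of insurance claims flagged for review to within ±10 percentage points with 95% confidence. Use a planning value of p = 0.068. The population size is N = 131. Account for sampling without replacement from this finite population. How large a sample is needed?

For a proportion with margin E = 0.1 at 95% confidence, z = 1.960.
n = p̂(1−p̂)(z/E)² = 0.068 × 0.932 × (1.960/0.1)² = 24.35 — call this n₀.
Finite-population correction with N = 131: n = n₀ / (1 + (n₀−1)/N) = 24.35 / 1.178 = 20.67
Round up: n = 21.

21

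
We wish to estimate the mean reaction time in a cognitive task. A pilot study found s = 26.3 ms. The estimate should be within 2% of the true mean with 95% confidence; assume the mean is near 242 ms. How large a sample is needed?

n = 114

For a mean, the margin of error is E = z·σ/√n, so n = (zσ/E)².
At 95% confidence, z = 1.960.
E = 2% of 242 = 4.84 ms.
n = (1.960 × 26.3 / 4.84)² = 113.43
Round up: n = 114.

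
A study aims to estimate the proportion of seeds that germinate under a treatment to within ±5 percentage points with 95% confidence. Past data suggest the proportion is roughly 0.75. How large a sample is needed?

289

For a proportion with margin E = 0.05 at 95% confidence, z = 1.960.
n = p̂(1−p̂)(z/E)² = 0.75 × 0.25 × (1.960/0.05)² = 288.12
Round up: n = 289.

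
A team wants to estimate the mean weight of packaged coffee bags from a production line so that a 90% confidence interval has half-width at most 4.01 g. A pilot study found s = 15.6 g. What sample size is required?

For a mean, the margin of error is E = z·σ/√n, so n = (zσ/E)².
At 90% confidence, z = 1.645.
n = (1.645 × 15.6 / 4.01)² = 40.95
Round up: n = 41.

41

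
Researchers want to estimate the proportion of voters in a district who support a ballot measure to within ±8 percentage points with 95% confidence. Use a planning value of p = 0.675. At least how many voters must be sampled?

For a proportion with margin E = 0.08 at 95% confidence, z = 1.960.
n = p̂(1−p̂)(z/E)² = 0.675 × 0.325 × (1.960/0.08)² = 131.68
Round up: n = 132.

n = 132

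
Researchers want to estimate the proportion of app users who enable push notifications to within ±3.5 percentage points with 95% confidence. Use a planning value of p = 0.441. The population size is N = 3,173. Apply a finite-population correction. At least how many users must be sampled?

622

For a proportion with margin E = 0.035 at 95% confidence, z = 1.960.
n = p̂(1−p̂)(z/E)² = 0.441 × 0.559 × (1.960/0.035)² = 773.08 — call this n₀.
Finite-population correction with N = 3,173: n = n₀ / (1 + (n₀−1)/N) = 773.08 / 1.243 = 621.95
Round up: n = 622.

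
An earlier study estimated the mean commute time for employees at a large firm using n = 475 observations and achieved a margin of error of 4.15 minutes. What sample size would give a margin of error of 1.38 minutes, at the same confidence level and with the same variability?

Margin of error scales as 1/√n, so n₂ = n₁·(E₁/E₂)².
n₂ = 475 × (4.15/1.38)² = 475 × 9.044 = 4295.90
Round up: n₂ = 4296.

4296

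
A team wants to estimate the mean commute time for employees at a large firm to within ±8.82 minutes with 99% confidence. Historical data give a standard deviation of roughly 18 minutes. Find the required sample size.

For a mean, the margin of error is E = z·σ/√n, so n = (zσ/E)².
At 99% confidence, z = 2.576.
n = (2.576 × 18 / 8.82)² = 27.64
Round up: n = 28.

28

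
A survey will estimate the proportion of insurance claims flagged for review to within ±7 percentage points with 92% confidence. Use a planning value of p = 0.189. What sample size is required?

96

For a proportion with margin E = 0.07 at 92% confidence, z = 1.751.
n = p̂(1−p̂)(z/E)² = 0.189 × 0.811 × (1.751/0.07)² = 95.91
Round up: n = 96.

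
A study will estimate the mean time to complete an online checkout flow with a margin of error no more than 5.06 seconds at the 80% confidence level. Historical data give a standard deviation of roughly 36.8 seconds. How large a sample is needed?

For a mean, the margin of error is E = z·σ/√n, so n = (zσ/E)².
At 80% confidence, z = 1.282.
n = (1.282 × 36.8 / 5.06)² = 86.93
Round up: n = 87.

87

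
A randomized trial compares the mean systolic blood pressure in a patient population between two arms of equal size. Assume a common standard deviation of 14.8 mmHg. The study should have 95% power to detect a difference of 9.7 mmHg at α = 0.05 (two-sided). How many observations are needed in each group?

For two equal groups, n per group = 2·((z_{α/2} + z_β)·σ/δ)².
z_{α/2} = 1.960; z_β = 1.645 (power 95%).
n = 2 × (3.605 × 14.8 / 9.7)² = 2 × 30.25 = 60.50
Round up: n = 61 per group.

61 per group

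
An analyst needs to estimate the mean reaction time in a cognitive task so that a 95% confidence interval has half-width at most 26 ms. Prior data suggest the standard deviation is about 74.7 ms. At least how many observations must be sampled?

32

For a mean, the margin of error is E = z·σ/√n, so n = (zσ/E)².
At 95% confidence, z = 1.960.
n = (1.960 × 74.7 / 26)² = 31.71
Round up: n = 32.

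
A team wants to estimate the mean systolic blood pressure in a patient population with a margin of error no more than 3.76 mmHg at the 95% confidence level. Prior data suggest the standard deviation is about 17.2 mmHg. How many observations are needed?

For a mean, the margin of error is E = z·σ/√n, so n = (zσ/E)².
At 95% confidence, z = 1.960.
n = (1.960 × 17.2 / 3.76)² = 80.39
Round up: n = 81.

81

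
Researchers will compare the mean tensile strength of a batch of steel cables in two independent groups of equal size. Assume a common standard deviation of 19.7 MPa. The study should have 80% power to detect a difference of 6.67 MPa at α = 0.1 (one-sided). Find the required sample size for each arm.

79 per group

For two equal groups, n per group = 2·((z_α + z_β)·σ/δ)².
z_α = 1.282; z_β = 0.842 (power 80%).
n = 2 × (2.124 × 19.7 / 6.67)² = 2 × 39.35 = 78.70
Round up: n = 79 per group.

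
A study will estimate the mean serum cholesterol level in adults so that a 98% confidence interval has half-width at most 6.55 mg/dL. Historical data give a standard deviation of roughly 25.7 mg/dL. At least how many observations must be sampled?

84

For a mean, the margin of error is E = z·σ/√n, so n = (zσ/E)².
At 98% confidence, z = 2.326.
n = (2.326 × 25.7 / 6.55)² = 83.29
Round up: n = 84.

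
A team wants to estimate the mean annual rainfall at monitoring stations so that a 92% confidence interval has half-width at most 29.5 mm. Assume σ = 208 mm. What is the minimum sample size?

For a mean, the margin of error is E = z·σ/√n, so n = (zσ/E)².
At 92% confidence, z = 1.751.
n = (1.751 × 208 / 29.5)² = 152.42
Round up: n = 153.

n = 153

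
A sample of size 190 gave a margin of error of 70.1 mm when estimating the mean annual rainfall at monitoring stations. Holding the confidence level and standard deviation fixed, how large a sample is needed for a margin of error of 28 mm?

1191

Margin of error scales as 1/√n, so n₂ = n₁·(E₁/E₂)².
n₂ = 190 × (70.1/28)² = 190 × 6.268 = 1190.92
Round up: n₂ = 1191.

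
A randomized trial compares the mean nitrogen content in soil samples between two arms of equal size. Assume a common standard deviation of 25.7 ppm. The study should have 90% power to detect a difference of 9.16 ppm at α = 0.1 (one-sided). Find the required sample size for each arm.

For two equal groups, n per group = 2·((z_α + z_β)·σ/δ)².
z_α = 1.282; z_β = 1.282 (power 90%).
n = 2 × (2.564 × 25.7 / 9.16)² = 2 × 51.75 = 103.50
Round up: n = 104 per group.

104 per group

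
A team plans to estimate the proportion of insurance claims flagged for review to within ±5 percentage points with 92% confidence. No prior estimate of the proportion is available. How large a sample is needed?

For a proportion with margin E = 0.05 at 92% confidence, z = 1.751.
With no prior estimate, use p = 0.5, which maximizes p(1−p) at 0.25.
n = 0.25 × (z/E)² = 0.25 × (1.751/0.05)² = 306.60
Round up: n = 307.

307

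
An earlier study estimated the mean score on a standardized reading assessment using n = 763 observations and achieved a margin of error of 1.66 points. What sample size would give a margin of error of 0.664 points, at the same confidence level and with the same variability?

Margin of error scales as 1/√n, so n₂ = n₁·(E₁/E₂)².
n₂ = 763 × (1.66/0.664)² = 763 × 6.25 = 4768.75
Round up: n₂ = 4769.

4769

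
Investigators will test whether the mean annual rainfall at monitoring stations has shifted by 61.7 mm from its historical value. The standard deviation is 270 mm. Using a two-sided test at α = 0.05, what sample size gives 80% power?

151

For a one-sample z-test, n = ((z_{α/2} + z_β)·σ/δ)².
z_{α/2} = 1.960 (two-sided α = 0.05); z_β = 0.842 (power 80% → β = 0.2).
n = (2.802 × 270 / 61.7)² = 150.35
Round up: n = 151.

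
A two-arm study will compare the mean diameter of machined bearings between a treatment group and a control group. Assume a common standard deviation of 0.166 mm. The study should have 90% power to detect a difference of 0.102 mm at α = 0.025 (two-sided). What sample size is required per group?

For two equal groups, n per group = 2·((z_{α/2} + z_β)·σ/δ)².
z_{α/2} = 2.241; z_β = 1.282 (power 90%).
n = 2 × (3.523 × 0.166 / 0.102)² = 2 × 32.87 = 65.74
Round up: n = 66 per group.

66 per group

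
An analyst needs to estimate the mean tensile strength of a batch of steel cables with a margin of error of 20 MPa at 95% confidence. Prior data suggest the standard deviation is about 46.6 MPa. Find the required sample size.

For a mean, the margin of error is E = z·σ/√n, so n = (zσ/E)².
At 95% confidence, z = 1.960.
n = (1.960 × 46.6 / 20)² = 20.86
Round up: n = 21.

21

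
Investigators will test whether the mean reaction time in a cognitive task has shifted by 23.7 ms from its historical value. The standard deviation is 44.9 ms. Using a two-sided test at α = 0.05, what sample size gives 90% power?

For a one-sample z-test, n = ((z_{α/2} + z_β)·σ/δ)².
z_{α/2} = 1.960 (two-sided α = 0.05); z_β = 1.282 (power 90% → β = 0.1).
n = (3.242 × 44.9 / 23.7)² = 37.72
Round up: n = 38.

n = 38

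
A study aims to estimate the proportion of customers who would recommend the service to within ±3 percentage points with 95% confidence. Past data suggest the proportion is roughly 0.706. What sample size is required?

For a proportion with margin E = 0.03 at 95% confidence, z = 1.960.
n = p̂(1−p̂)(z/E)² = 0.706 × 0.294 × (1.960/0.03)² = 885.98
Round up: n = 886.

n = 886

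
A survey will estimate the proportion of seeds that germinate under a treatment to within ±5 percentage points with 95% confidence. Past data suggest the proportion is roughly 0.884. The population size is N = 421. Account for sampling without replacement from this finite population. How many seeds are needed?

For a proportion with margin E = 0.05 at 95% confidence, z = 1.960.
n = p̂(1−p̂)(z/E)² = 0.884 × 0.116 × (1.960/0.05)² = 157.57 — call this n₀.
Finite-population correction with N = 421: n = n₀ / (1 + (n₀−1)/N) = 157.57 / 1.372 = 114.85
Round up: n = 115.

115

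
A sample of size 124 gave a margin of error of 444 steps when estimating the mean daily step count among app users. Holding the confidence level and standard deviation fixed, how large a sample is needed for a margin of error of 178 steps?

772

Margin of error scales as 1/√n, so n₂ = n₁·(E₁/E₂)².
n₂ = 124 × (444/178)² = 124 × 6.222 = 771.53
Round up: n₂ = 772.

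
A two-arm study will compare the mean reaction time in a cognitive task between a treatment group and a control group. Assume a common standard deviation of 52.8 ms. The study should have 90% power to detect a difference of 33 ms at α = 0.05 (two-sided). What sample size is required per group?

For two equal groups, n per group = 2·((z_{α/2} + z_β)·σ/δ)².
z_{α/2} = 1.960; z_β = 1.282 (power 90%).
n = 2 × (3.242 × 52.8 / 33)² = 2 × 26.91 = 53.82
Round up: n = 54 per group.

54 per group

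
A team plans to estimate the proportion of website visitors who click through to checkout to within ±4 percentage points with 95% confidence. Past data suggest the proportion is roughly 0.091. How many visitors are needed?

For a proportion with margin E = 0.04 at 95% confidence, z = 1.960.
n = p̂(1−p̂)(z/E)² = 0.091 × 0.909 × (1.960/0.04)² = 198.61
Round up: n = 199.

199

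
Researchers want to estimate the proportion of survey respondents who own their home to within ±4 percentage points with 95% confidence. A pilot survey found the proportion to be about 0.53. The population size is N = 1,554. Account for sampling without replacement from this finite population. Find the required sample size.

For a proportion with margin E = 0.04 at 95% confidence, z = 1.960.
n = p̂(1−p̂)(z/E)² = 0.53 × 0.47 × (1.960/0.04)² = 598.09 — call this n₀.
Finite-population correction with N = 1,554: n = n₀ / (1 + (n₀−1)/N) = 598.09 / 1.384 = 432.15
Round up: n = 433.

n = 433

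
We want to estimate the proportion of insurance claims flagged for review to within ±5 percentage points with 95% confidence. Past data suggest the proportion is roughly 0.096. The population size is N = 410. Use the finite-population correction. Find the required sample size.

For a proportion with margin E = 0.05 at 95% confidence, z = 1.960.
n = p̂(1−p̂)(z/E)² = 0.096 × 0.904 × (1.960/0.05)² = 133.36 — call this n₀.
Finite-population correction with N = 410: n = n₀ / (1 + (n₀−1)/N) = 133.36 / 1.323 = 100.80
Round up: n = 101.

n = 101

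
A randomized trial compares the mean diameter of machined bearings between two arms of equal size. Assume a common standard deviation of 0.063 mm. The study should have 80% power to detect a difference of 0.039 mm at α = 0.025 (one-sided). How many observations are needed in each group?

41 per group

For two equal groups, n per group = 2·((z_α + z_β)·σ/δ)².
z_α = 1.960; z_β = 0.842 (power 80%).
n = 2 × (2.802 × 0.063 / 0.039)² = 2 × 20.49 = 40.98
Round up: n = 41 per group.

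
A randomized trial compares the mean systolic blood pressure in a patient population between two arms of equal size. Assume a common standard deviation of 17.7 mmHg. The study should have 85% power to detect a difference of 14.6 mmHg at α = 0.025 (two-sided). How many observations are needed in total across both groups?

For two equal groups, n per group = 2·((z_{α/2} + z_β)·σ/δ)².
z_{α/2} = 2.241; z_β = 1.036 (power 85%).
n = 2 × (3.277 × 17.7 / 14.6)² = 2 × 15.78 = 31.56
Round up: n = 32 per group.
Total across both groups: 2 × 32 = 64.

64 total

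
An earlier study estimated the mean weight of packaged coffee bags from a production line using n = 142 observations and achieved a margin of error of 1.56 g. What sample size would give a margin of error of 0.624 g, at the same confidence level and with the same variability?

n = 888

Margin of error scales as 1/√n, so n₂ = n₁·(E₁/E₂)².
n₂ = 142 × (1.56/0.624)² = 142 × 6.25 = 887.50
Round up: n₂ = 888.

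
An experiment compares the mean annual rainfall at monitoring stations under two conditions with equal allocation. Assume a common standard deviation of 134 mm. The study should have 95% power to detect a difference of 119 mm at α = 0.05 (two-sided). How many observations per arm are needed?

For two equal groups, n per group = 2·((z_{α/2} + z_β)·σ/δ)².
z_{α/2} = 1.960; z_β = 1.645 (power 95%).
n = 2 × (3.605 × 134 / 119)² = 2 × 16.48 = 32.96
Round up: n = 33 per group.

33 per group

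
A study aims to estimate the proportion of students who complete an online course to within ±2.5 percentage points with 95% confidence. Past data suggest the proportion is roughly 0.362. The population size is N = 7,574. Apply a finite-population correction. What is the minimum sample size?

1196

For a proportion with margin E = 0.025 at 95% confidence, z = 1.960.
n = p̂(1−p̂)(z/E)² = 0.362 × 0.638 × (1.960/0.025)² = 1419.58 — call this n₀.
Finite-population correction with N = 7,574: n = n₀ / (1 + (n₀−1)/N) = 1419.58 / 1.187 = 1195.94
Round up: n = 1196.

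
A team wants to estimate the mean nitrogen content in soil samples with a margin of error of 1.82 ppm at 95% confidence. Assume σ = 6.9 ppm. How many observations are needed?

For a mean, the margin of error is E = z·σ/√n, so n = (zσ/E)².
At 95% confidence, z = 1.960.
n = (1.960 × 6.9 / 1.82)² = 55.22
Round up: n = 56.

56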